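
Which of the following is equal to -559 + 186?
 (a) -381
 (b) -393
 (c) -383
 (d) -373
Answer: d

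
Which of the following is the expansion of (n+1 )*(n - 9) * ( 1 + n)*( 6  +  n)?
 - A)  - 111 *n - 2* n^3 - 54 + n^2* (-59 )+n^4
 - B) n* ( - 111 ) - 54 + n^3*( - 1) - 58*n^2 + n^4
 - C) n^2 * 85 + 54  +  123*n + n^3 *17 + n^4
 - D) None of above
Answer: D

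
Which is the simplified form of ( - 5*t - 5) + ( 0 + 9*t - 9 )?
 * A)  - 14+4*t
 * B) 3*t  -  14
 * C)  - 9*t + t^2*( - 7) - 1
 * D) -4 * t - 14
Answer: A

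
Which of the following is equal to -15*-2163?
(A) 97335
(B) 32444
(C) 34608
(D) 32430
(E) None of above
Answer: E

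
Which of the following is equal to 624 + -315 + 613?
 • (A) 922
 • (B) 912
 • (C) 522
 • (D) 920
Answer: A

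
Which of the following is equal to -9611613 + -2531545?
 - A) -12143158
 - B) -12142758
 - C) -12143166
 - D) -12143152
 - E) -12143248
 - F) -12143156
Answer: A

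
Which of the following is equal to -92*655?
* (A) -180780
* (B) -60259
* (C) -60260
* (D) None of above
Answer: C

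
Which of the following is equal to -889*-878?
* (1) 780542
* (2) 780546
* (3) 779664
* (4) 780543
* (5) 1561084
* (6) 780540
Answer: 1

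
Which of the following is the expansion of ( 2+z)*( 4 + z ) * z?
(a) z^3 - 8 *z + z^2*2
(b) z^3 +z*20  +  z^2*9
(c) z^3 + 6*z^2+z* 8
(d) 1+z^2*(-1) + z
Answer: c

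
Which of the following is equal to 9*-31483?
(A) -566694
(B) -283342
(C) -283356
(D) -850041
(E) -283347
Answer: E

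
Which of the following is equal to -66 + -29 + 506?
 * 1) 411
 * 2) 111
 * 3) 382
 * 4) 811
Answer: 1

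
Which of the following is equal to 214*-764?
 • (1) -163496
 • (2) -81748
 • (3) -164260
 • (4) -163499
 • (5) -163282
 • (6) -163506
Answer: 1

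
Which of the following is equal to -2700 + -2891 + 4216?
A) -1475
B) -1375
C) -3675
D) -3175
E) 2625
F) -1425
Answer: B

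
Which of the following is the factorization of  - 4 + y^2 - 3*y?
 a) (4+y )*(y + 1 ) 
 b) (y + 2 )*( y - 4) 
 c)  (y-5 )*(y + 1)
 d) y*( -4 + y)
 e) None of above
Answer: e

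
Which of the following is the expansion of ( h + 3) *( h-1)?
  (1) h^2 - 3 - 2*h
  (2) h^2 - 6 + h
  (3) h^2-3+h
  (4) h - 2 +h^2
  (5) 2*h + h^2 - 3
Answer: 5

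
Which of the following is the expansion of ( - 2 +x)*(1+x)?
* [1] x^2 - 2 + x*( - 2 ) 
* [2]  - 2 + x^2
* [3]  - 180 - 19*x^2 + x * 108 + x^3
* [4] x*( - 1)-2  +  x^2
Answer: 4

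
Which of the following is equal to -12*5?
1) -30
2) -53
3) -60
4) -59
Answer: 3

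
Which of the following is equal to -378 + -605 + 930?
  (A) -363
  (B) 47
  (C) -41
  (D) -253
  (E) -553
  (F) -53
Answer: F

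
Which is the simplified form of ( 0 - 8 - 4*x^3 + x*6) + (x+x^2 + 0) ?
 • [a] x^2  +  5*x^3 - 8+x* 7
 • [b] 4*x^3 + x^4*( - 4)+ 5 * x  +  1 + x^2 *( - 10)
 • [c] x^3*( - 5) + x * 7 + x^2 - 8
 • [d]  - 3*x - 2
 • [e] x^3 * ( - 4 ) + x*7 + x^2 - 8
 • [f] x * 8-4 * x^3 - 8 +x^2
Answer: e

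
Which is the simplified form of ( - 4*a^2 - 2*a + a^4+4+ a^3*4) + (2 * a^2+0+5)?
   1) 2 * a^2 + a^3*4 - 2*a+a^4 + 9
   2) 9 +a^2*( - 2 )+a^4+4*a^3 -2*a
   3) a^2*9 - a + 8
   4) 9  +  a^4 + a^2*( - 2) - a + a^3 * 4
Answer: 2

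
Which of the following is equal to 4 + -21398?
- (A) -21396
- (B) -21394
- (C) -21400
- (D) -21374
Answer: B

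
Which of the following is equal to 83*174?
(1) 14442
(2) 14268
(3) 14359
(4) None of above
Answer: 1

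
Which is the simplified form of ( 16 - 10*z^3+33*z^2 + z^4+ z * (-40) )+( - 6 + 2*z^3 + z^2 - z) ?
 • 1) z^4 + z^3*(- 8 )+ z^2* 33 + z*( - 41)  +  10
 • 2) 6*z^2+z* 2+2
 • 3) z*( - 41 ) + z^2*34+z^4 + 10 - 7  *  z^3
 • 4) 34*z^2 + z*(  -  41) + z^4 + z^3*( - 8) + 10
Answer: 4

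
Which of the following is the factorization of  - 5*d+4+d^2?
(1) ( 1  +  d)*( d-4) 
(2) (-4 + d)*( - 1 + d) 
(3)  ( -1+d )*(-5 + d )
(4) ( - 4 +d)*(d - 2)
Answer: 2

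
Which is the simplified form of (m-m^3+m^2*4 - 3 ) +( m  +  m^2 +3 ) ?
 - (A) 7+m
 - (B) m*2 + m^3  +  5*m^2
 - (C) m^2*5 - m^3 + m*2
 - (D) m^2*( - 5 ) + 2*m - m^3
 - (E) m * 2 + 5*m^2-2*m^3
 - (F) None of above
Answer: C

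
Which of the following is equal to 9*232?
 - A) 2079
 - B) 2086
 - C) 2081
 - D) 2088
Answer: D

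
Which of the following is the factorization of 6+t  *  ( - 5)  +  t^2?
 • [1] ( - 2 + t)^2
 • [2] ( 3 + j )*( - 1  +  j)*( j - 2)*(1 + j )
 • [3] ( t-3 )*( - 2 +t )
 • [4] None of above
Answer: 3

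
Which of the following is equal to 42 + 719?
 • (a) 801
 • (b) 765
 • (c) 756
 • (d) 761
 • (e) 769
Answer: d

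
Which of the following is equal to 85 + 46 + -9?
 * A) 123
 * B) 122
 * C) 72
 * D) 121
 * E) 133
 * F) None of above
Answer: B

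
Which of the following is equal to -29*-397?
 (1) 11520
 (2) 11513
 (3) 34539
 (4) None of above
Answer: 2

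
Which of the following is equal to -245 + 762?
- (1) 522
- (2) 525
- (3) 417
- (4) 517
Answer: 4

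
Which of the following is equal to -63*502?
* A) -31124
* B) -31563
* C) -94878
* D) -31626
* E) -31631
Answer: D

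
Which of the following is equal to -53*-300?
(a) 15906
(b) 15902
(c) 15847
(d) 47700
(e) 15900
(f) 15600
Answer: e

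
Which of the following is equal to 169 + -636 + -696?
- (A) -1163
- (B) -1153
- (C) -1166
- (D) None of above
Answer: A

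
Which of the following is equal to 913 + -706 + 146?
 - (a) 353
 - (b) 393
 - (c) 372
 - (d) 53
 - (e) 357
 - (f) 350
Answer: a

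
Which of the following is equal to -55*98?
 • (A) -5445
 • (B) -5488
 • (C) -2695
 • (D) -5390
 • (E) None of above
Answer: D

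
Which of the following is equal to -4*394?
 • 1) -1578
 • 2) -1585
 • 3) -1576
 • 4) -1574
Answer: 3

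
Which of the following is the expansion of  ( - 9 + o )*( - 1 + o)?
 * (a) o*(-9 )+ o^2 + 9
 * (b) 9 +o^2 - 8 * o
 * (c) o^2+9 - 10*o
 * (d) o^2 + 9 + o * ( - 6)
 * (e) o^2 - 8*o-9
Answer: c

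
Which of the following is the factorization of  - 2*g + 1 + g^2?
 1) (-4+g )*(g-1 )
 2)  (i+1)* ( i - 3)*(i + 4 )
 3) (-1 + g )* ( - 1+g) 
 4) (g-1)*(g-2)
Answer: 3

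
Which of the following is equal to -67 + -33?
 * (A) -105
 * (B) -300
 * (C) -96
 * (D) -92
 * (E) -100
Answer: E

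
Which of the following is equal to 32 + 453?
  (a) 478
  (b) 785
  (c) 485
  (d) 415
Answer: c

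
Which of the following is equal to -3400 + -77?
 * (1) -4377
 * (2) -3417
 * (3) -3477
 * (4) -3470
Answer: 3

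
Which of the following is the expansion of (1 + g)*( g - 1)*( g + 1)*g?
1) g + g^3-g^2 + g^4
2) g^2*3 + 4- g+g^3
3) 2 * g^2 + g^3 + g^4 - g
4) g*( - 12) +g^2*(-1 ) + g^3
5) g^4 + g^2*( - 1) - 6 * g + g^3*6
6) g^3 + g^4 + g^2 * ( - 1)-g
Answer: 6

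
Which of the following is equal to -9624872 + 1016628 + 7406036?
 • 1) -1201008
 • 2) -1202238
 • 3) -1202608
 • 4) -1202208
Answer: 4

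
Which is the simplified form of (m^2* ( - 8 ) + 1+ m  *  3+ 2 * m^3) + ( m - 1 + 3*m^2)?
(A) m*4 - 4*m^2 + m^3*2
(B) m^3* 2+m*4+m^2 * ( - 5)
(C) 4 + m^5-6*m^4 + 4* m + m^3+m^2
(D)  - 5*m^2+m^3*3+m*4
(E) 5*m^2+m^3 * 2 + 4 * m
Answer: B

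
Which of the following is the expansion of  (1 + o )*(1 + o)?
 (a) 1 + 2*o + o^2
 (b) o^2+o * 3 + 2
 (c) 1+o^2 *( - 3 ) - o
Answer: a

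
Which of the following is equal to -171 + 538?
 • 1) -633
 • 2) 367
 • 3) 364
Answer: 2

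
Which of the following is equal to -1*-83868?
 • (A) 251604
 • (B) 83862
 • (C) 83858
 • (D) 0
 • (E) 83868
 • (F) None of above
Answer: E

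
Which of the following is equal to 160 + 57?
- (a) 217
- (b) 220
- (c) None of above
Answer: a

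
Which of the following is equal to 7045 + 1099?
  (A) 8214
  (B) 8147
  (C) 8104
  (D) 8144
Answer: D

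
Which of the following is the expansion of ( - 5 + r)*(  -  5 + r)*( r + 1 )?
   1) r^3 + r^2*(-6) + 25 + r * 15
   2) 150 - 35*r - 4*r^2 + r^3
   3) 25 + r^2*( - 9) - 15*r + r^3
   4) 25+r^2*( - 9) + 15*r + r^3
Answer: 4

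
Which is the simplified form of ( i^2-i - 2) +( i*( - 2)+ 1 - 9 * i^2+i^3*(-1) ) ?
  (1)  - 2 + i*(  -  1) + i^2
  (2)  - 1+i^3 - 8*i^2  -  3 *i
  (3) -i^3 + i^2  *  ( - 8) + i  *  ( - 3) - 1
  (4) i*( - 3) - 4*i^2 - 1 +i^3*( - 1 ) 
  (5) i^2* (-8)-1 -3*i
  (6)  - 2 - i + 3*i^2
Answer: 3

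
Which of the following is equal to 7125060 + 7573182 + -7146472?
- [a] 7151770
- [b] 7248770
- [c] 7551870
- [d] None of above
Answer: d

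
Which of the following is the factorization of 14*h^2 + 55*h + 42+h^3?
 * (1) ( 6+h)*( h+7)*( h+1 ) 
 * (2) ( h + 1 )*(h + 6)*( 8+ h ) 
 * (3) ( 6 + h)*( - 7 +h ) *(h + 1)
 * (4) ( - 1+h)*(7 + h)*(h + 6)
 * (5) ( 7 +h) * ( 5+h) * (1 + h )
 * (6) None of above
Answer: 1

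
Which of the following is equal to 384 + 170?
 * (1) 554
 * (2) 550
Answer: 1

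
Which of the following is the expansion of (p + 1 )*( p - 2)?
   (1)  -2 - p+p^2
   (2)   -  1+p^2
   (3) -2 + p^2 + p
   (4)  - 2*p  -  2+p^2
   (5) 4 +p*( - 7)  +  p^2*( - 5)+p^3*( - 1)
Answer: 1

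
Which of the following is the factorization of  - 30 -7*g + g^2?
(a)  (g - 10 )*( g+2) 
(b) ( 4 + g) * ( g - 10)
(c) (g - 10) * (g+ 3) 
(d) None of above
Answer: c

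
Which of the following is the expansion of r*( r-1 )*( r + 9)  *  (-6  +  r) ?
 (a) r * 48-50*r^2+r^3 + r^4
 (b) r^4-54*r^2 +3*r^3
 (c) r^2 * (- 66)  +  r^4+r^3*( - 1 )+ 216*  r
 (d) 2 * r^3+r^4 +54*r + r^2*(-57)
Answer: d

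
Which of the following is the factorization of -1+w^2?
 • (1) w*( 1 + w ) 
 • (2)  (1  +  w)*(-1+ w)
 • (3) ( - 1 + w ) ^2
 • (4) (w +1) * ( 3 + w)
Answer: 2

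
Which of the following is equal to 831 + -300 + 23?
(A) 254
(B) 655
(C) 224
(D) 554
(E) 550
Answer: D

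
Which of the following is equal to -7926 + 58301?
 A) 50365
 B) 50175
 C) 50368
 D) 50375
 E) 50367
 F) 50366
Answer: D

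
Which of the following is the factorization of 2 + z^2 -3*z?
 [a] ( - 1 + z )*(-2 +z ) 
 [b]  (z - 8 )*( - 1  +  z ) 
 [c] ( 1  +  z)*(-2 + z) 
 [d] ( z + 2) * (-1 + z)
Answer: a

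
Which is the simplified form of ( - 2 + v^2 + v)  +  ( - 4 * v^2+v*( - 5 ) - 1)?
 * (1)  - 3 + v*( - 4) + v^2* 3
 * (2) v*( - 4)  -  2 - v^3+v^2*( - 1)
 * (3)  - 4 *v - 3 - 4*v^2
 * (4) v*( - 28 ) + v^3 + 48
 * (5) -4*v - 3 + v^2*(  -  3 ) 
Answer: 5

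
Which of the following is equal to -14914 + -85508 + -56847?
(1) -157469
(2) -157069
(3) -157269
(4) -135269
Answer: 3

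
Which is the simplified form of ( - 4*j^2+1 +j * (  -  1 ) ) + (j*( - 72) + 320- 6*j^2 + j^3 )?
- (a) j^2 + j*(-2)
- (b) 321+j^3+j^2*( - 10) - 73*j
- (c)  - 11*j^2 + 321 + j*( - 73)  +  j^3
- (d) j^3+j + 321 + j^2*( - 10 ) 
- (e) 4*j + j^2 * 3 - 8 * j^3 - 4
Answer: b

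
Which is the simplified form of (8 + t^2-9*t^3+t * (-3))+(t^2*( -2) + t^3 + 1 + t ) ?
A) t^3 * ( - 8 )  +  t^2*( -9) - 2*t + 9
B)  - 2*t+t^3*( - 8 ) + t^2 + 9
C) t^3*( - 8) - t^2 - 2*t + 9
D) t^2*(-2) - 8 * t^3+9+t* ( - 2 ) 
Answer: C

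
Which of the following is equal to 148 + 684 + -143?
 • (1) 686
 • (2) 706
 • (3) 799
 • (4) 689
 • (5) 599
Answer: 4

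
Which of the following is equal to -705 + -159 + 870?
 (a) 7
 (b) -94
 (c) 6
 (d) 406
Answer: c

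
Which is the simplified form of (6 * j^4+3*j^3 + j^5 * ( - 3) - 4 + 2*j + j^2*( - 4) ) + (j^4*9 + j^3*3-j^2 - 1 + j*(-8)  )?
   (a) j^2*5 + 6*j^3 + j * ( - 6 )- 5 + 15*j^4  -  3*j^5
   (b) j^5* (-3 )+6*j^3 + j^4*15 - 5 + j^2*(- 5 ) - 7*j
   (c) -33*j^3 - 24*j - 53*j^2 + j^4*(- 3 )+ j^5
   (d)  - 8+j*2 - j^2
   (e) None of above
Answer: e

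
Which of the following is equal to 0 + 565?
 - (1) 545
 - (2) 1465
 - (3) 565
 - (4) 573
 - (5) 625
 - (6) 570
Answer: 3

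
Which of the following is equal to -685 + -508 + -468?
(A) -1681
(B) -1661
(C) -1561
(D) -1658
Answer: B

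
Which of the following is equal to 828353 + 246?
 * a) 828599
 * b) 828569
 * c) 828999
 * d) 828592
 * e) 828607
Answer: a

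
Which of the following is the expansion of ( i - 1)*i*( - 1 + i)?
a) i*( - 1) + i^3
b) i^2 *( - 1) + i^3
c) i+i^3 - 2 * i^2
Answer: c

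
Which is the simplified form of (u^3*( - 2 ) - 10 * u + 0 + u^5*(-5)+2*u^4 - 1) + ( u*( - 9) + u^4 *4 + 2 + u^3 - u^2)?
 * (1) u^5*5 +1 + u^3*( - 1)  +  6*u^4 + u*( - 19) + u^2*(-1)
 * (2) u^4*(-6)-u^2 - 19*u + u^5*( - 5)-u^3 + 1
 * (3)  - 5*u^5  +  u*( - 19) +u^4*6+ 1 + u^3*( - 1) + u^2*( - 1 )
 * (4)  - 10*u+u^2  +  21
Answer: 3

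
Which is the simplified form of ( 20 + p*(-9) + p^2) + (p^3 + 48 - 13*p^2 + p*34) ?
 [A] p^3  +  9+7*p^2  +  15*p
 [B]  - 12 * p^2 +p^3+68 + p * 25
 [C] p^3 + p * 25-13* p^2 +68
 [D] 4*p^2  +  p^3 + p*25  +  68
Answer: B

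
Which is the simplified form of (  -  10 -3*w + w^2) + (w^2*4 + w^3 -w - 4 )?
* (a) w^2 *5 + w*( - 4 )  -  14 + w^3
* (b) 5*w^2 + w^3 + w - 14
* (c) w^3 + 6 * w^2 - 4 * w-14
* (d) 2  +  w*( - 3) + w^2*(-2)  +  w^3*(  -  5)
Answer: a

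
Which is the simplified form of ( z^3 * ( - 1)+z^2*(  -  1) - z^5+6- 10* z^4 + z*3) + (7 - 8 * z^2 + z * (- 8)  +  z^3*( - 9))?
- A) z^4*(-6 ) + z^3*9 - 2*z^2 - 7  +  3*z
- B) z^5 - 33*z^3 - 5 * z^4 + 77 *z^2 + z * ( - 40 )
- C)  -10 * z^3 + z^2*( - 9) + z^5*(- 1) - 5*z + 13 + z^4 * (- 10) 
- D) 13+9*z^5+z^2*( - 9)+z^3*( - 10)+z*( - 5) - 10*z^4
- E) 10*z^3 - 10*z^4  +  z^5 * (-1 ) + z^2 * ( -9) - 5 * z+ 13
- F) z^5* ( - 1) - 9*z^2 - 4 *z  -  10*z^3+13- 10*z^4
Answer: C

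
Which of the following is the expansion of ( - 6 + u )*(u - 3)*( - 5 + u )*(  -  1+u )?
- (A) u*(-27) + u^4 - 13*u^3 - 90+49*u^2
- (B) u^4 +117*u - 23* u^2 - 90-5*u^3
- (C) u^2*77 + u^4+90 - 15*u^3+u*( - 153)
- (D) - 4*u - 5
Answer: C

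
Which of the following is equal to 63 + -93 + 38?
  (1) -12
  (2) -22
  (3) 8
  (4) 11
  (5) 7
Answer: 3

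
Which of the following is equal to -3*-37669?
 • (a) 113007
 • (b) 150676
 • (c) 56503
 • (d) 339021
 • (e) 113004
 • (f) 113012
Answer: a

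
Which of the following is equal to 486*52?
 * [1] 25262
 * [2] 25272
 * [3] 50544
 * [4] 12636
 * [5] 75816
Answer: 2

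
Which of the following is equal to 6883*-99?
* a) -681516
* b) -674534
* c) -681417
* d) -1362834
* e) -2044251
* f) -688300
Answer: c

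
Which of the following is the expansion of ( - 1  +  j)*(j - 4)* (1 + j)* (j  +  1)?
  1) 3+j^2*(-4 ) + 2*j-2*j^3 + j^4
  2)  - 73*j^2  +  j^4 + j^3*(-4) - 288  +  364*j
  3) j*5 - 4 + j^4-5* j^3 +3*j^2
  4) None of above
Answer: 4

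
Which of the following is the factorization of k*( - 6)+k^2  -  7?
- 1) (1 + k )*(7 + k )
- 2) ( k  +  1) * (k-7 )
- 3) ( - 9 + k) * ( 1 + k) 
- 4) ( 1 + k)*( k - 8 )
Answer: 2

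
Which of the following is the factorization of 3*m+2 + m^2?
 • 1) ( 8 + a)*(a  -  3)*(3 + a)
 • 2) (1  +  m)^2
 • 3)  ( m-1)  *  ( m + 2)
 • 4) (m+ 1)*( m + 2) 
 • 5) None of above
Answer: 4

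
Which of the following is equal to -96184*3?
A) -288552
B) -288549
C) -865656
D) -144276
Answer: A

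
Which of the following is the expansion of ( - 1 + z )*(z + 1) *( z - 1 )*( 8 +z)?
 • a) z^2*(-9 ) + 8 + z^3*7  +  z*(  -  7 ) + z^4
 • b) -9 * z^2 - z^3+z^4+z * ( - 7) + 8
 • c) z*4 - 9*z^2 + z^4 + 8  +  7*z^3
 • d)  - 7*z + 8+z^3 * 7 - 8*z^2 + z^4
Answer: a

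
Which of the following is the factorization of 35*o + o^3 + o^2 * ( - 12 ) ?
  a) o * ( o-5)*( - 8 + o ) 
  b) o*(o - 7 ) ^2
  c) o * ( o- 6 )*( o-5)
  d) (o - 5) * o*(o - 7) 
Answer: d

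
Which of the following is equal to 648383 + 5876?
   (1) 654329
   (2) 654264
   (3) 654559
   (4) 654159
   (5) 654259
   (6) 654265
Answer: 5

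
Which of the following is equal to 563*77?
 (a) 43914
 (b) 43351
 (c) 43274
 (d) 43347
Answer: b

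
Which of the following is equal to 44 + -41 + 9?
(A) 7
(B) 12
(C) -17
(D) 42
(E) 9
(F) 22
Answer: B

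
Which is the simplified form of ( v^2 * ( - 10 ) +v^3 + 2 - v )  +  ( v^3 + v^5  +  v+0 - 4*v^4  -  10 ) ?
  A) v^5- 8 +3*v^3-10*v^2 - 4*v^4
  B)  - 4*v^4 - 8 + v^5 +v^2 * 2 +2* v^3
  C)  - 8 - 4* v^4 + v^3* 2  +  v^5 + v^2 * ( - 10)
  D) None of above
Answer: C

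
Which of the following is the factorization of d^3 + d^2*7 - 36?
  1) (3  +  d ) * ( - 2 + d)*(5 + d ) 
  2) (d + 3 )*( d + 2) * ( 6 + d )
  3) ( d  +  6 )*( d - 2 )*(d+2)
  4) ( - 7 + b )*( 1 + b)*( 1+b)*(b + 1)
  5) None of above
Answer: 5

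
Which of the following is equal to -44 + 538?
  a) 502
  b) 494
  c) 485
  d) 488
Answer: b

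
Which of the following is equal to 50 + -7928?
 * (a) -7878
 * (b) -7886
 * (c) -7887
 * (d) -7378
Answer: a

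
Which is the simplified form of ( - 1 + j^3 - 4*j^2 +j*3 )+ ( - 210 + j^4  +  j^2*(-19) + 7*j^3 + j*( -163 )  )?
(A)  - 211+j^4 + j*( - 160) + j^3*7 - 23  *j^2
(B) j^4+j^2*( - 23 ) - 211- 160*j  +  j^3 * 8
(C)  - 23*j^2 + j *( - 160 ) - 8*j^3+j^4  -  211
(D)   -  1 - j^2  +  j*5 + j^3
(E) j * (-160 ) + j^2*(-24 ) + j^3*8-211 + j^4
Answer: B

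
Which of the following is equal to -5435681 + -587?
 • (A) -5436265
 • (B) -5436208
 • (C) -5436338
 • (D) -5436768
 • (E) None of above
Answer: E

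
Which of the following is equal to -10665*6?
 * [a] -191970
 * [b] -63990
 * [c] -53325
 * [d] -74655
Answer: b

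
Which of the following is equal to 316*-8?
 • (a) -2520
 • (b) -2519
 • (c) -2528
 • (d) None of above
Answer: c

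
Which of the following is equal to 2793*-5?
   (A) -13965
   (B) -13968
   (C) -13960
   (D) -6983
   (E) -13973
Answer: A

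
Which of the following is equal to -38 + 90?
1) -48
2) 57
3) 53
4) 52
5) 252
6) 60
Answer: 4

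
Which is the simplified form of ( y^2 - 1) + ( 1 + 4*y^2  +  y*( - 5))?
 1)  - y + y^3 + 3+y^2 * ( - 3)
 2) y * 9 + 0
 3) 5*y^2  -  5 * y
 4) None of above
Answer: 3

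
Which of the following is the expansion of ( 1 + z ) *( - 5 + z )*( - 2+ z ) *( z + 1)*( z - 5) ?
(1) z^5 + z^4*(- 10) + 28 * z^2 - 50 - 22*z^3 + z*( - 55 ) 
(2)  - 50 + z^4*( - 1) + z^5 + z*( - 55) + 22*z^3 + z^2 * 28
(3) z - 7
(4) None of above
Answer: 4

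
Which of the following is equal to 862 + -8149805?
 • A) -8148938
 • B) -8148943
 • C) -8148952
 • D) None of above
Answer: B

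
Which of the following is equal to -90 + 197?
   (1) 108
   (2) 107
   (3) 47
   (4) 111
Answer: 2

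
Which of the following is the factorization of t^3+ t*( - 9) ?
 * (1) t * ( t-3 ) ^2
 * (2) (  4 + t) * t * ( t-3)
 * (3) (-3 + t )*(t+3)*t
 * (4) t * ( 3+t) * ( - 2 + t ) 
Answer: 3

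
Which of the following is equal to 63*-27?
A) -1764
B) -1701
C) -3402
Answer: B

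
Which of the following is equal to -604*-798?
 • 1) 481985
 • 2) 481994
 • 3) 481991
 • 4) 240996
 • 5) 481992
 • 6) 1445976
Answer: 5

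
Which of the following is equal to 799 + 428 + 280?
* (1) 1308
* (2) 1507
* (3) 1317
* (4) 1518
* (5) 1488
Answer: 2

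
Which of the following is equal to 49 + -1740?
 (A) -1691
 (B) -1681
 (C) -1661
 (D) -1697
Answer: A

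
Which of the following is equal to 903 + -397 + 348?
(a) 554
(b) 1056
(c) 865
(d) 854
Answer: d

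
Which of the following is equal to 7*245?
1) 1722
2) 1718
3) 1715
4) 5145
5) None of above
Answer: 3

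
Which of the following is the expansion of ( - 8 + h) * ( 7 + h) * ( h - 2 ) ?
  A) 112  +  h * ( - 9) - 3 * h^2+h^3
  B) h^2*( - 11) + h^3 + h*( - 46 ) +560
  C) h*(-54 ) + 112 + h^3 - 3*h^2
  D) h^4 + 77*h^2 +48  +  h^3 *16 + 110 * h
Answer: C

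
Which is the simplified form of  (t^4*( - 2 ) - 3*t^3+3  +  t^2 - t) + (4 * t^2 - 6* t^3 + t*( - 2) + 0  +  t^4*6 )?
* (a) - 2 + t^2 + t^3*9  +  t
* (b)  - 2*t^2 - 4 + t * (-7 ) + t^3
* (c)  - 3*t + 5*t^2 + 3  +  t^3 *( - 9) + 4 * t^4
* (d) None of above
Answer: c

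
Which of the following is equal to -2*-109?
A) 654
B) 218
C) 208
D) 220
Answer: B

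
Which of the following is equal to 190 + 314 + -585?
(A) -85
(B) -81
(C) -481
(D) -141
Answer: B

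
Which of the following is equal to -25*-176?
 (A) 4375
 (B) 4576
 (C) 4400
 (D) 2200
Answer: C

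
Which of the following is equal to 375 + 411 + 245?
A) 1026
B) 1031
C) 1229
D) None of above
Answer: B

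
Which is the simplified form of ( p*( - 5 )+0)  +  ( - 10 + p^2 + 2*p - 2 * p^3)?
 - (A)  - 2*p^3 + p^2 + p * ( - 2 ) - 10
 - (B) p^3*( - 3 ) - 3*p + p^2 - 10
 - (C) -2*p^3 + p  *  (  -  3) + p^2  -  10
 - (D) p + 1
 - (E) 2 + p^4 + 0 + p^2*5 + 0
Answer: C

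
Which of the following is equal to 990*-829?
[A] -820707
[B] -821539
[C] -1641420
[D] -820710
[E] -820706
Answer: D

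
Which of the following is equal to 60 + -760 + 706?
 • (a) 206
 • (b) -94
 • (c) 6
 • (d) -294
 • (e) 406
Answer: c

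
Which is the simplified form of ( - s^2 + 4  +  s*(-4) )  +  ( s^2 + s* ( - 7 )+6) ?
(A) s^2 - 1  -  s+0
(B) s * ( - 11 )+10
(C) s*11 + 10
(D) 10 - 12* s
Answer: B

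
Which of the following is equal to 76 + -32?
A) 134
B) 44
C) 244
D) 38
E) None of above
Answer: B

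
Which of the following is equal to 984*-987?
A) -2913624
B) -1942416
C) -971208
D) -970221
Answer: C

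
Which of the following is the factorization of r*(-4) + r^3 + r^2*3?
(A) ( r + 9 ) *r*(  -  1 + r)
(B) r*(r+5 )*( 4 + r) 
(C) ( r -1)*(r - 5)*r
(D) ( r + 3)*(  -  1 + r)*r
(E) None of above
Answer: E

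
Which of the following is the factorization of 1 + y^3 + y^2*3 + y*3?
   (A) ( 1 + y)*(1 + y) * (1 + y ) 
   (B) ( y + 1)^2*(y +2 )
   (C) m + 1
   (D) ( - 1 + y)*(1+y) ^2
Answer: A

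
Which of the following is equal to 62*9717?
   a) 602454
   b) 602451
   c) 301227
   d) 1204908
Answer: a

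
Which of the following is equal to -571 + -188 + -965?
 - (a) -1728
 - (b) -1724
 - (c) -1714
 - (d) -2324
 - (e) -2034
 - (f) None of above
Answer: b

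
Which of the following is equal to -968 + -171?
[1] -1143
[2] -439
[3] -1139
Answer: 3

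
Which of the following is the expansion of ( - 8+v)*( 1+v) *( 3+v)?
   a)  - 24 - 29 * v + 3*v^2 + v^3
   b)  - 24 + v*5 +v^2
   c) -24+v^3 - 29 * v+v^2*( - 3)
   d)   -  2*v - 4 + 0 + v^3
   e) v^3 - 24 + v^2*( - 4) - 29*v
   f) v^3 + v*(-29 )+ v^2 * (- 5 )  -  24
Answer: e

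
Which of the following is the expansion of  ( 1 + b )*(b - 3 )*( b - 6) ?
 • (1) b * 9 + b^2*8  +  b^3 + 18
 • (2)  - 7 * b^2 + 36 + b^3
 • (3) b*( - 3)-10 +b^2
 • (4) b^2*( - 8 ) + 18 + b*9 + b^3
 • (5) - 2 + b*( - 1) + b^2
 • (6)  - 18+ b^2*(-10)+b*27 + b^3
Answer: 4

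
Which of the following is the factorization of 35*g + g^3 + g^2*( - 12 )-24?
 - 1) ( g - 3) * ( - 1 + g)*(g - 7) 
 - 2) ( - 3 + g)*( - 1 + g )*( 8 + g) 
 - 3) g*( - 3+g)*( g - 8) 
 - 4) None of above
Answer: 4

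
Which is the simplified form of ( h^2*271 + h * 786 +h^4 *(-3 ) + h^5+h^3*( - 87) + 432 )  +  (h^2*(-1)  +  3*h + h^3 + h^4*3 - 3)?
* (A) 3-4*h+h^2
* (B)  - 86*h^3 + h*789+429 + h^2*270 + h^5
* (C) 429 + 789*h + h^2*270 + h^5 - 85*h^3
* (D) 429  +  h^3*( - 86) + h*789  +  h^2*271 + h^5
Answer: B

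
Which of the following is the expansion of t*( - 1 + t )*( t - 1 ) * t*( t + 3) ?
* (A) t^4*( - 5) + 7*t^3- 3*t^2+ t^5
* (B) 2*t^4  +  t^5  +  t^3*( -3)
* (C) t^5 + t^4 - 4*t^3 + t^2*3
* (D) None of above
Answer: D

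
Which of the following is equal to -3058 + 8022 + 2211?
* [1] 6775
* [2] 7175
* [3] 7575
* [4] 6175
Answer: 2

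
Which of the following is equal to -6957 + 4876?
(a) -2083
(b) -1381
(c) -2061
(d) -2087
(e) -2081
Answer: e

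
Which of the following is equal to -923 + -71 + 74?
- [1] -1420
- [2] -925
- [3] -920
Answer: 3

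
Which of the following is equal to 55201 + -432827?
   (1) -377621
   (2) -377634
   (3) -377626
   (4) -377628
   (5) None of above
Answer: 3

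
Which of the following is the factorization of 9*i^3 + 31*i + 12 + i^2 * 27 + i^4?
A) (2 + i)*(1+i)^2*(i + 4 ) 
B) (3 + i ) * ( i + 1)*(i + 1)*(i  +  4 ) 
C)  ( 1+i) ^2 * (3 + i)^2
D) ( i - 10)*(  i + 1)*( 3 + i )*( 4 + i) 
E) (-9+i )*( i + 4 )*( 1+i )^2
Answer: B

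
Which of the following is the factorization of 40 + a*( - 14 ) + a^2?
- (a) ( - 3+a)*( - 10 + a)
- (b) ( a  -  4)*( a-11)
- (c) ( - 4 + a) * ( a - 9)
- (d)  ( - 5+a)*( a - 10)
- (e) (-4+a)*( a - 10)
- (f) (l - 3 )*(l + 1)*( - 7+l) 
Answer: e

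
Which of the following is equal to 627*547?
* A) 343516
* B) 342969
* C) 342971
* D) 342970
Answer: B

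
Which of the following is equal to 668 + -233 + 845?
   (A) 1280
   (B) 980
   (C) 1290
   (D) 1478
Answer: A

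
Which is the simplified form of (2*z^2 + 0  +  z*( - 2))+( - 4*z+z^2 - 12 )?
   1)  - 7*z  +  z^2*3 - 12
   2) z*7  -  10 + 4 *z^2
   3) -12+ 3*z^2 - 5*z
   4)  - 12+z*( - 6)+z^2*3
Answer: 4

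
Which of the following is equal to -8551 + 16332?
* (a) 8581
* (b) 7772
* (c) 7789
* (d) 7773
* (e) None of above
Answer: e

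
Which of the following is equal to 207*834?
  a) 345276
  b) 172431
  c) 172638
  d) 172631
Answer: c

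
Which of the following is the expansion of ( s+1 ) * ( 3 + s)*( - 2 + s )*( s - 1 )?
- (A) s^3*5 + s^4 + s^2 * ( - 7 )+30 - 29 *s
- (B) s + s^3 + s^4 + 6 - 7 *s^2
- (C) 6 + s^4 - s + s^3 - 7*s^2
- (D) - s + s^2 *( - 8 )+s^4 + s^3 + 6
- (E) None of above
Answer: C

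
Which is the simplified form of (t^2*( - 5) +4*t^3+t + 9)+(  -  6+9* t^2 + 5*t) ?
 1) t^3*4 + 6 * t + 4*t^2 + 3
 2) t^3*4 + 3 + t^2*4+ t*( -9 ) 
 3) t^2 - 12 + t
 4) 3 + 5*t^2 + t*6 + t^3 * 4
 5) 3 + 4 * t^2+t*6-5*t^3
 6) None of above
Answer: 1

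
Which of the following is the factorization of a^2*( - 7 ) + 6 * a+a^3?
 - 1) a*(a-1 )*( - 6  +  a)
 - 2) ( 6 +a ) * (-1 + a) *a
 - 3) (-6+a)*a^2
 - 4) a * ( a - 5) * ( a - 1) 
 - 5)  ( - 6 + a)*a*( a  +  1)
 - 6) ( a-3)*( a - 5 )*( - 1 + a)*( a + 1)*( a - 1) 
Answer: 1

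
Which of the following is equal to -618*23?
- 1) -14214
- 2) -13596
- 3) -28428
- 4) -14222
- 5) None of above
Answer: 1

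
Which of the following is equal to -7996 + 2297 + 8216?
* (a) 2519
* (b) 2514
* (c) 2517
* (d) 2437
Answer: c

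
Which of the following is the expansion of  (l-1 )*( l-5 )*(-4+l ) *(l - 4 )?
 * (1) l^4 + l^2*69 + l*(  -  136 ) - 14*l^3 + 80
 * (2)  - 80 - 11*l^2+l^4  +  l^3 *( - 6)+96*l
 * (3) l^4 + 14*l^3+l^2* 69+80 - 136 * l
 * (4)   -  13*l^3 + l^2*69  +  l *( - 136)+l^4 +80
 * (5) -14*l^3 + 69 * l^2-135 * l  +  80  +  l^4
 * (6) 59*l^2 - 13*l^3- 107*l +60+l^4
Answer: 1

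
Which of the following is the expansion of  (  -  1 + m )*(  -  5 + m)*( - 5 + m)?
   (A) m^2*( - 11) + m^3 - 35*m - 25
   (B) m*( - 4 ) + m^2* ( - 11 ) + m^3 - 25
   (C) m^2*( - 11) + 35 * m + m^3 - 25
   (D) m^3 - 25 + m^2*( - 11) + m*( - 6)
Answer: C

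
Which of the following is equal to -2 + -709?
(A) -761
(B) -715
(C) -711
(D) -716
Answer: C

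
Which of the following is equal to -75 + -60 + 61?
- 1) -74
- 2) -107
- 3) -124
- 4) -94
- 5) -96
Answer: 1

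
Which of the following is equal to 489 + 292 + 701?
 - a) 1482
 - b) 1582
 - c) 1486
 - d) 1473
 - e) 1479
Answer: a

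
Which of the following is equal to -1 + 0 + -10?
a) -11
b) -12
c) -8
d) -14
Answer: a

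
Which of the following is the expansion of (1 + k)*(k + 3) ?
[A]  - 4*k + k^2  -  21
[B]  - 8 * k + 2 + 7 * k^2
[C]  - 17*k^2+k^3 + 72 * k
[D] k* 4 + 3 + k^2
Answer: D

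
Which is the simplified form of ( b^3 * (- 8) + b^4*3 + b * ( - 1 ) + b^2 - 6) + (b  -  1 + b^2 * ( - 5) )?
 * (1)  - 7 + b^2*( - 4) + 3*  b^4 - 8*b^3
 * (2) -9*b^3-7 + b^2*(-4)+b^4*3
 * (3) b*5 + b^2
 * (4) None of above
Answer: 1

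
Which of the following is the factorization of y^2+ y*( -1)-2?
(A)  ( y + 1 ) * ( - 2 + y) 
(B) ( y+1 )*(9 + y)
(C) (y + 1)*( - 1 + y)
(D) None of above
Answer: A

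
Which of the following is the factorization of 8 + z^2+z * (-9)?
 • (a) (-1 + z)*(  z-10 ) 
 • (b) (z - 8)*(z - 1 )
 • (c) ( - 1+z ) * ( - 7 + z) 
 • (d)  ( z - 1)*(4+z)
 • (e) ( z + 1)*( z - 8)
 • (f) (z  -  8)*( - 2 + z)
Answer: b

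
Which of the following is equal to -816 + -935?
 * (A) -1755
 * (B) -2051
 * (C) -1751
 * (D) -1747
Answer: C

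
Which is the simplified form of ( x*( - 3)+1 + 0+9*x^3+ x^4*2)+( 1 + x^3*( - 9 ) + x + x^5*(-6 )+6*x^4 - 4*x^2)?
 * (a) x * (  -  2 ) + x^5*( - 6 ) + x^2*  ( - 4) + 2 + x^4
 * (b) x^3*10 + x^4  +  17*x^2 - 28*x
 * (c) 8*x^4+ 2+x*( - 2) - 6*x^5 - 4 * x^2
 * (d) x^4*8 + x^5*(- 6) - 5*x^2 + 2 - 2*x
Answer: c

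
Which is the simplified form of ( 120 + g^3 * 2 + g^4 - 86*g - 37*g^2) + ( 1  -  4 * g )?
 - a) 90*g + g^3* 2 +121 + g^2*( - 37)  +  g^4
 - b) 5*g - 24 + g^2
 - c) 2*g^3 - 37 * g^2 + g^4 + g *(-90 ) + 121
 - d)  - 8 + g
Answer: c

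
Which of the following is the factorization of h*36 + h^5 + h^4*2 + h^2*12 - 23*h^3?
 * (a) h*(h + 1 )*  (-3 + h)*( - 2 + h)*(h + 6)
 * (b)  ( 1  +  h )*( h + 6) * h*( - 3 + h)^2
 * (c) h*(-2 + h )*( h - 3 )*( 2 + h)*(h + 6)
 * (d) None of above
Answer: a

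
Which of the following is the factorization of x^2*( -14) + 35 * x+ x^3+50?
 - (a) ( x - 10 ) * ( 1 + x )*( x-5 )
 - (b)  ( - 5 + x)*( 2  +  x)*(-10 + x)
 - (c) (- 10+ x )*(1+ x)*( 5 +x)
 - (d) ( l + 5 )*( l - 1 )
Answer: a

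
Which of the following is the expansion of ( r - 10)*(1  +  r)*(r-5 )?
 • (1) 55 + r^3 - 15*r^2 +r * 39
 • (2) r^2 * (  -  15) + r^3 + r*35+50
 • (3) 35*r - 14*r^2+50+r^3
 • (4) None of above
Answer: 3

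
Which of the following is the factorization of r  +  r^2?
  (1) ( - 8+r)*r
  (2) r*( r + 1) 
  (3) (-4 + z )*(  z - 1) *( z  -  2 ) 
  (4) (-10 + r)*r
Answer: 2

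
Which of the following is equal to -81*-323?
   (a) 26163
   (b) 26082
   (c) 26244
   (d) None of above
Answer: a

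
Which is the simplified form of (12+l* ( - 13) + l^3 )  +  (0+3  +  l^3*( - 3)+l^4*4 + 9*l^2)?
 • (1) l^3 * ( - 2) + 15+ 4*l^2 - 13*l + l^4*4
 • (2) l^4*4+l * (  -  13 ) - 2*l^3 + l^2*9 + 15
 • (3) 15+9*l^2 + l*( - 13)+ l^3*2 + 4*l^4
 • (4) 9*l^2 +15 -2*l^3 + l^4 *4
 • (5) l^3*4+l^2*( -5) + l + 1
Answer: 2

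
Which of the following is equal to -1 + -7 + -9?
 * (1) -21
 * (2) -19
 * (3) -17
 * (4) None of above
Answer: 3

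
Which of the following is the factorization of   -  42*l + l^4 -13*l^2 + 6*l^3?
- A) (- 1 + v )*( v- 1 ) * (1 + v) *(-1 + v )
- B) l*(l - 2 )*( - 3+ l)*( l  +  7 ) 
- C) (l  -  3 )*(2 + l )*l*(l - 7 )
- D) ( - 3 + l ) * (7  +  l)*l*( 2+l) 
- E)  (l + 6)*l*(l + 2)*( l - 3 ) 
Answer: D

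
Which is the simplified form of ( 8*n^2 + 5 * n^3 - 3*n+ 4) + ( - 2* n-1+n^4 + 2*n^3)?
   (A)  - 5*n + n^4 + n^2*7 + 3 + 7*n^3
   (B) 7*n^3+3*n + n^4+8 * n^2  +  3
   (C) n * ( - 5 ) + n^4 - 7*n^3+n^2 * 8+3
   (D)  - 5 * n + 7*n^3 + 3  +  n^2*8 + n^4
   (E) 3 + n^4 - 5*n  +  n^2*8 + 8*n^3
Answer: D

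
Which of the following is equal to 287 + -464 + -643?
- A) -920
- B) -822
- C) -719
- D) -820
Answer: D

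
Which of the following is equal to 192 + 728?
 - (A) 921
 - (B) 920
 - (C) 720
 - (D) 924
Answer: B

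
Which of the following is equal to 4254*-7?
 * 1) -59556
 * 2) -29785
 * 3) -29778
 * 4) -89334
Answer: 3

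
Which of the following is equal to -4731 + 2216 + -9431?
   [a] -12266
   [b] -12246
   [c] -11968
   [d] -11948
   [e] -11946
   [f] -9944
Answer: e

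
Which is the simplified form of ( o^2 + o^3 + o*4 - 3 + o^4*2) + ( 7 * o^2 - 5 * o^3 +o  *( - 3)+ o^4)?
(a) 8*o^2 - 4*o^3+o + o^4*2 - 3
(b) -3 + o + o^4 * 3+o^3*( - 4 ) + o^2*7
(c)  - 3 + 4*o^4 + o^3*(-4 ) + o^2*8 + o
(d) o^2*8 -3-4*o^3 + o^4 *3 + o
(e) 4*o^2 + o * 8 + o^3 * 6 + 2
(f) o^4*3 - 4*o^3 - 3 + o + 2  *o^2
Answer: d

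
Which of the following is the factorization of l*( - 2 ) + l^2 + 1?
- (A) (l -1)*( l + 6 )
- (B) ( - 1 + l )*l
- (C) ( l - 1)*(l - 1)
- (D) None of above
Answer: C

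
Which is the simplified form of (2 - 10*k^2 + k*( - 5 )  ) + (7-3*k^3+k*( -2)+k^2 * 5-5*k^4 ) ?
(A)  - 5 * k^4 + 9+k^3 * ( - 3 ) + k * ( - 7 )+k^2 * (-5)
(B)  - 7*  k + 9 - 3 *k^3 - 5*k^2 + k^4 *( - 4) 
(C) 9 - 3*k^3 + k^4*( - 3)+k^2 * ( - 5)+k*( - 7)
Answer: A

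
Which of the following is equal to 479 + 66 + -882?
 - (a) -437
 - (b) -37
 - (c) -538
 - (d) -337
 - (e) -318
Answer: d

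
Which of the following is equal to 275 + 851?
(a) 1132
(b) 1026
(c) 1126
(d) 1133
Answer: c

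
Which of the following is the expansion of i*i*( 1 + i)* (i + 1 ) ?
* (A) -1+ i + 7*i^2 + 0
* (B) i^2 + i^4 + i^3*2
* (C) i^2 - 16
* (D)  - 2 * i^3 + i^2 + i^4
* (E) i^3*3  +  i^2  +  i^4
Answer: B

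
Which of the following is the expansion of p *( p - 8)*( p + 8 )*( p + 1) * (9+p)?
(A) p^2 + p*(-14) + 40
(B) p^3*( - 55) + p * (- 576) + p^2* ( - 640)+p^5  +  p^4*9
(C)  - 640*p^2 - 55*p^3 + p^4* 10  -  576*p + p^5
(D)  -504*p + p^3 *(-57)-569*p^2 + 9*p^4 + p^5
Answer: C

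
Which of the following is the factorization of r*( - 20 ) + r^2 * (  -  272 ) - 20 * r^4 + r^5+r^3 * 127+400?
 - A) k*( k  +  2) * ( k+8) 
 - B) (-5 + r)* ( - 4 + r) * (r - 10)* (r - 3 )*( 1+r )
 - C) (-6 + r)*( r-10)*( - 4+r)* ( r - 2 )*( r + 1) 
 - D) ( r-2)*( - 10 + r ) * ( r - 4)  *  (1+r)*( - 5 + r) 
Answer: D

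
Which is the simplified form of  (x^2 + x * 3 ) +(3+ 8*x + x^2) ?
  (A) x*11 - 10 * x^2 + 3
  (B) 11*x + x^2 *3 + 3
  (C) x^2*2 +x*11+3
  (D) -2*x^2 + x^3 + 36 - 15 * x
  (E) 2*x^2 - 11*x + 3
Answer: C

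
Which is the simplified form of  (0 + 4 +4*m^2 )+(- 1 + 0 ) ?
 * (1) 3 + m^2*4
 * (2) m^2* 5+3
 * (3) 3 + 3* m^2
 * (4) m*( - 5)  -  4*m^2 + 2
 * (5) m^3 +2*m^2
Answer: 1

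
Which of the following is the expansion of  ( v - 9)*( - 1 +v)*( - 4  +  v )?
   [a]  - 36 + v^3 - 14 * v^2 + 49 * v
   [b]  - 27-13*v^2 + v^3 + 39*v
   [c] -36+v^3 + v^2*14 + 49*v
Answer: a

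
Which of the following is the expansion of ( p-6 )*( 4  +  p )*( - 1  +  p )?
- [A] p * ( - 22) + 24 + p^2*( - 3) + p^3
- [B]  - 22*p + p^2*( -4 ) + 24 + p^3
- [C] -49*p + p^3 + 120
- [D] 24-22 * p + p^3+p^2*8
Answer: A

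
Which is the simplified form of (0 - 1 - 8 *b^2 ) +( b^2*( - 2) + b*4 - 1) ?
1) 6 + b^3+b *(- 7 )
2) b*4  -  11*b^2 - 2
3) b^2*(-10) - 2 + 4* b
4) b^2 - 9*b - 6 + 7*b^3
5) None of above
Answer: 3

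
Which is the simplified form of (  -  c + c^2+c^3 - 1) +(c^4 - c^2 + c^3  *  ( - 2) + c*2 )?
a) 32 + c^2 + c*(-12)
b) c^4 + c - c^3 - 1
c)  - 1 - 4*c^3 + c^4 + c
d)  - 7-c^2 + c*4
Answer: b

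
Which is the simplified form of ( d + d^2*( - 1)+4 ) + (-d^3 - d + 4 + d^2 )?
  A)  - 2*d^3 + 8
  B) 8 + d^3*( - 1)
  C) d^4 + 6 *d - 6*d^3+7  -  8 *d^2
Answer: B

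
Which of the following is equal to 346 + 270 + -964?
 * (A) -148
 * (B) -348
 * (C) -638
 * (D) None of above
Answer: B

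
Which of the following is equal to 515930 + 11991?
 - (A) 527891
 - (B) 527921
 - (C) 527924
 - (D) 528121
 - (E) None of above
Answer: B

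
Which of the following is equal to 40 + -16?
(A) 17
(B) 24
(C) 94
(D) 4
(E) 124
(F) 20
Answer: B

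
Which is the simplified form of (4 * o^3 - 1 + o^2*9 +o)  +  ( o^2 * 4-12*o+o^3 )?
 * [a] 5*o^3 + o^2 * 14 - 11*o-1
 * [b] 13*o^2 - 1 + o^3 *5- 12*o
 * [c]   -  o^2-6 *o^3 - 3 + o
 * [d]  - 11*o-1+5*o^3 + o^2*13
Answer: d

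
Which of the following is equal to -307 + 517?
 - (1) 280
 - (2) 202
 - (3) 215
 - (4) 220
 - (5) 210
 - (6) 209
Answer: 5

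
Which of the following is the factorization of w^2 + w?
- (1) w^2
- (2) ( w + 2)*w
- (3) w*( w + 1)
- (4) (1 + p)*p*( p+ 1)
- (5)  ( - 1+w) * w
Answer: 3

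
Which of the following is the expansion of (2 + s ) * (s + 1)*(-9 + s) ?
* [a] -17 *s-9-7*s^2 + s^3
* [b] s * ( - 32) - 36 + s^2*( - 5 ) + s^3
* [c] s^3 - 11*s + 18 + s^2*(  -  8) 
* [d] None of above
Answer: d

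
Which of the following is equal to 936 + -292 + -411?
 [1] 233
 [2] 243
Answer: 1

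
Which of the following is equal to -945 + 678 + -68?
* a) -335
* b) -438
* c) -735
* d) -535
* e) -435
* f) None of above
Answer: a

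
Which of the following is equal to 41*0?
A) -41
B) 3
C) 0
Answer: C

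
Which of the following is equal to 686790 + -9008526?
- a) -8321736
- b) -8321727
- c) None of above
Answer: a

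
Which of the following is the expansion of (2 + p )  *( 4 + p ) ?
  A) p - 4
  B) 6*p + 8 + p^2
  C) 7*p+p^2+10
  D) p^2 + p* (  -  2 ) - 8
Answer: B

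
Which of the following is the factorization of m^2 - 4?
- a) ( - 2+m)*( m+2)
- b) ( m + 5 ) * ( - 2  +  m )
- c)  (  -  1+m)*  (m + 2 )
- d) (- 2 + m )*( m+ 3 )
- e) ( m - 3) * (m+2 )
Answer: a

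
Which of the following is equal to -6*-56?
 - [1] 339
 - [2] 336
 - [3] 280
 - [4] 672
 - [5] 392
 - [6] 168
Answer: 2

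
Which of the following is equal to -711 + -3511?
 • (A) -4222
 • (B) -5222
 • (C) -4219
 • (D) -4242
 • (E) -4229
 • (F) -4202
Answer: A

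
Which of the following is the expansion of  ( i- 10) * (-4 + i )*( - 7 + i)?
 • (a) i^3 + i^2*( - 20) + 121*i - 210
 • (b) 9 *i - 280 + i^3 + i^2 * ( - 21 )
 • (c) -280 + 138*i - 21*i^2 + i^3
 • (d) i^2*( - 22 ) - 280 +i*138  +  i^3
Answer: c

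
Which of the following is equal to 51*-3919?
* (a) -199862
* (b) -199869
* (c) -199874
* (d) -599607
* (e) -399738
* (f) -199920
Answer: b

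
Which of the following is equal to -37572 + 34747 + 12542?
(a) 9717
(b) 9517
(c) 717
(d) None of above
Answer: a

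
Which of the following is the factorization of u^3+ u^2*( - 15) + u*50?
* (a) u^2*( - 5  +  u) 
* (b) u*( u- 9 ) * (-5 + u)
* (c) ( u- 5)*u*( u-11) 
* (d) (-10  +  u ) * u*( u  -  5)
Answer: d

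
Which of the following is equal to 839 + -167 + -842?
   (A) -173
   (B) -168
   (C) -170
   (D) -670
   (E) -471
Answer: C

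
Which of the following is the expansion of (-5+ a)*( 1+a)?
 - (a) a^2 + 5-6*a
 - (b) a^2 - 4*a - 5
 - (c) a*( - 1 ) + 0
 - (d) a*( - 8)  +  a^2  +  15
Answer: b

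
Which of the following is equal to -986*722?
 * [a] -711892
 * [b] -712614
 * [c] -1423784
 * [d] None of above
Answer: a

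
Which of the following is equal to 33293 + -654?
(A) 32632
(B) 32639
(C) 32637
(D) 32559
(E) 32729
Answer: B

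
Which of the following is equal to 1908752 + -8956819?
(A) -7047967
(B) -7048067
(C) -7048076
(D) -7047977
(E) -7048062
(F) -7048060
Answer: B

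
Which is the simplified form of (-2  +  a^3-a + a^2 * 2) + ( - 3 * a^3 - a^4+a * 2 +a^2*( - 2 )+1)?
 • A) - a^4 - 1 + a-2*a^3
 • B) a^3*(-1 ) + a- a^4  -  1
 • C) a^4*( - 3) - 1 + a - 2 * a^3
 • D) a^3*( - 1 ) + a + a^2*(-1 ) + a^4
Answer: A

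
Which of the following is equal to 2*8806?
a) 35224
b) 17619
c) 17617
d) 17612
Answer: d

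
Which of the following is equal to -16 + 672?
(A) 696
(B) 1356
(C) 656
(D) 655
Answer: C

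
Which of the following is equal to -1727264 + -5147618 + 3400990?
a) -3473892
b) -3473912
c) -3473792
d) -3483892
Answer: a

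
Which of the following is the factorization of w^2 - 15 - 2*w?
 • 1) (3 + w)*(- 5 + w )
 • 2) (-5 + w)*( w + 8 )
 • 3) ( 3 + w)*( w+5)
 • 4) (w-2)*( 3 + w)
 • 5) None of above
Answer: 1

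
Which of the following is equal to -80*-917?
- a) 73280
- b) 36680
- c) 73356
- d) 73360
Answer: d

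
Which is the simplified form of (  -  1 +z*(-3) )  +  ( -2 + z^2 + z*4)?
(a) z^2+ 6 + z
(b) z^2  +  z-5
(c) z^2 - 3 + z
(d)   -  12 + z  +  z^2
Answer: c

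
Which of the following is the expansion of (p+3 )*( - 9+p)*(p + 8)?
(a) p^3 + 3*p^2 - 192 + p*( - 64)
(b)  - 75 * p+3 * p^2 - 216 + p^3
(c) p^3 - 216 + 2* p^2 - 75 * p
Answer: c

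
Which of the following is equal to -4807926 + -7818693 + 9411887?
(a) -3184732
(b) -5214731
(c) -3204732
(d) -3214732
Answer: d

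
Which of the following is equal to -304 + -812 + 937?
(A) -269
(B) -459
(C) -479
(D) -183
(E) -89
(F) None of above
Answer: F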